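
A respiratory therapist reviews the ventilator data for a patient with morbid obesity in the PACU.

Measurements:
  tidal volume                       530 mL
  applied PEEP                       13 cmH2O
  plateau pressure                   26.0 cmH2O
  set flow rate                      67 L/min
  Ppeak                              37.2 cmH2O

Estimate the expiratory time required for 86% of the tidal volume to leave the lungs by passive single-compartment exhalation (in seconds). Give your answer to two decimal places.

Flow: 67 L/min ÷ 60 = 1.1167 L/s.
R = (PIP − Pplat)/V̇ = (37.2 − 26.0) / 1.1167 = 11.2/1.1167 = 10.03 cmH2O·s/L.
C = Vt/(Pplat − PEEP) = 530.0 / (26.0 − 13) = 530.0/13.0 = 40.769 mL/cmH2O.
τ = R × C = 10.03 × 0.04077 L/cmH2O = 0.4089 s.
t = −τ·ln(1 − 0.86) = −0.4089·ln(0.14) = 0.8039 s.

0.80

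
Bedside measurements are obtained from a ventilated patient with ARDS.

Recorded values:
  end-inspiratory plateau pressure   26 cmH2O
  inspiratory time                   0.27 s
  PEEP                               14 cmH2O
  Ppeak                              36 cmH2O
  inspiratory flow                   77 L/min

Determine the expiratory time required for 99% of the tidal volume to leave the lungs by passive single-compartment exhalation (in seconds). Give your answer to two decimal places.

1.04

Flow: 77 L/min ÷ 60 = 1.2833 L/s.
Vt = flow × Ti = 1.2833 L/s × 0.27 s × 1000 mL/L = 346.49 mL.
R = (PIP − Pplat)/V̇ = (36 − 26) / 1.2833 = 10.0/1.2833 = 7.792 cmH2O·s/L.
C = Vt/(Pplat − PEEP) = 346.49 / (26 − 14) = 346.49/12.0 = 28.874 mL/cmH2O.
τ = R × C = 7.792 × 0.02887 L/cmH2O = 0.225 s.
t = −τ·ln(1 − 0.99) = −0.225·ln(0.01) = 1.036 s.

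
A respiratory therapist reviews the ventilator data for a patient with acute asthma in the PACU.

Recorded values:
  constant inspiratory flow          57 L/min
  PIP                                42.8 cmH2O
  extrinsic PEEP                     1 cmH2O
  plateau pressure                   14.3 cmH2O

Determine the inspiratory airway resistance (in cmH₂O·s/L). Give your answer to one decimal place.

30.0

Flow: 57 L/min ÷ 60 = 0.95 L/s.
Raw = (PIP − Pplat) / flow = (42.8 − 14.3) / 0.95 = 28.5 / 0.95 = 30.0 cmH2O·s/L.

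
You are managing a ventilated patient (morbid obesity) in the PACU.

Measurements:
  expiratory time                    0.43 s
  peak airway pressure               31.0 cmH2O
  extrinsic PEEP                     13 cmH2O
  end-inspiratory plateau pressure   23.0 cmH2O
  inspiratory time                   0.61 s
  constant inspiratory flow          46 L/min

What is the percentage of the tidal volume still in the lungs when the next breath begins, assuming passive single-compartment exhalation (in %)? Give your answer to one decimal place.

41.4

Flow: 46 L/min ÷ 60 = 0.7667 L/s.
Vt = flow × Ti = 0.7667 L/s × 0.61 s × 1000 mL/L = 467.69 mL.
R = (PIP − Pplat)/V̇ = (31.0 − 23.0) / 0.7667 = 8.0/0.7667 = 10.434 cmH2O·s/L.
C = Vt/(Pplat − PEEP) = 467.69 / (23.0 − 13) = 467.69/10.0 = 46.769 mL/cmH2O.
τ = R × C = 10.434 × 0.04677 L/cmH2O = 0.488 s.
Fraction remaining at end-expiration = e^(−Te/τ) = e^(−0.43/0.488) = 0.4143 → 41.43%.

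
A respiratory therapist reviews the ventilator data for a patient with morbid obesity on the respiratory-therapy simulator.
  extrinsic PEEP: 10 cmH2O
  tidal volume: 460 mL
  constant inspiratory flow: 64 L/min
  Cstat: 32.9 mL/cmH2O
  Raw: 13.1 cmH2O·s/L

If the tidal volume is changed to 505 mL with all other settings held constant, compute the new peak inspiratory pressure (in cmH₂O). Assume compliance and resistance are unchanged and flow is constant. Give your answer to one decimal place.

39.3

Flow: 64 L/min ÷ 60 = 1.0667 L/s.
PIP = Vt/C + R·V̇ + PEEP (constant-flow equation of motion).
Only the elastic term changes: ΔPIP = ΔVt / C = (505 − 460) / 32.9 = 1.368 cmH2O.
Original PIP = 460/32.9 + 13.1×1.0667 + 10 = 37.956 cmH2O; new PIP = 37.956 + (1.368) = 39.324 cmH2O.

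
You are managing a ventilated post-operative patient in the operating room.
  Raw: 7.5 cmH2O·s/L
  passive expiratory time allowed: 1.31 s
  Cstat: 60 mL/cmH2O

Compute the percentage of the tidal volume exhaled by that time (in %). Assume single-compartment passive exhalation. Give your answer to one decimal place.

94.6

τ = R × C = 7.5 × 60 mL/cmH2O = 7.5 × 0.060 L/cmH2O = 0.45 s.
Passive exhalation: V(t)/V₀ = e^(−t/τ) = e^(−1.31/0.45) = 0.05442.
Fraction exhaled = 1 − 0.05442 = 0.9456 → 94.56%.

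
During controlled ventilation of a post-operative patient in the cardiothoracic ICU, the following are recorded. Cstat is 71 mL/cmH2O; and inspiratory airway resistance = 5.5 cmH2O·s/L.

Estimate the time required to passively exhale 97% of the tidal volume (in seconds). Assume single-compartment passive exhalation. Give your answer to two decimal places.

τ = R × C = 5.5 × 71 mL/cmH2O = 5.5 × 0.071 L/cmH2O = 0.3905 s.
Exhaled fraction f = 1 − e^(−t/τ) → t = −τ·ln(1 − f) = −0.3905·ln(0.03) = 1.369 s.

1.37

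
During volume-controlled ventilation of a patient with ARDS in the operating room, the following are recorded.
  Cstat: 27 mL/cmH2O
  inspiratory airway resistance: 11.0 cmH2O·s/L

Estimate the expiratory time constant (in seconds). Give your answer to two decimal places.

0.30

τ = R × C = 11.0 × 27 mL/cmH2O = 11.0 × 0.027 L/cmH2O = 0.297 s.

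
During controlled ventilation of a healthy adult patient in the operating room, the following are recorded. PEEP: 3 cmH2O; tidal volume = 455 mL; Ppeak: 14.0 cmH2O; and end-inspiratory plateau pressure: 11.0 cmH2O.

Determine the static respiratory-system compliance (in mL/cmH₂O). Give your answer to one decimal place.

56.9

Cstat = Vt / (Pplat − PEEP) = 455 / (11.0 − 3) = 455 / 8.0 = 56.875 mL/cmH2O.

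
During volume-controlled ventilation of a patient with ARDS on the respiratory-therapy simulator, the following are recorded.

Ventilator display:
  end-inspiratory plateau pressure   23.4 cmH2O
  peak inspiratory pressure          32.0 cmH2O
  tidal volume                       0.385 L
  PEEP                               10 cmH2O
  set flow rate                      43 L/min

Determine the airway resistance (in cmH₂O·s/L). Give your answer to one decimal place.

Flow: 43 L/min ÷ 60 = 0.7167 L/s.
Raw = (PIP − Pplat) / flow = (32.0 − 23.4) / 0.7167 = 8.6 / 0.7167 = 11.999 cmH2O·s/L.

12.0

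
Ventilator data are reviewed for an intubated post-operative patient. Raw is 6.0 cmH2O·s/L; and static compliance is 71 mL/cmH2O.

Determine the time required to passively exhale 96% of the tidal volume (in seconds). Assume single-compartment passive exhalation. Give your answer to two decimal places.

τ = R × C = 6.0 × 71 mL/cmH2O = 6.0 × 0.071 L/cmH2O = 0.426 s.
Exhaled fraction f = 1 − e^(−t/τ) → t = −τ·ln(1 − f) = −0.426·ln(0.04) = 1.371 s.

1.37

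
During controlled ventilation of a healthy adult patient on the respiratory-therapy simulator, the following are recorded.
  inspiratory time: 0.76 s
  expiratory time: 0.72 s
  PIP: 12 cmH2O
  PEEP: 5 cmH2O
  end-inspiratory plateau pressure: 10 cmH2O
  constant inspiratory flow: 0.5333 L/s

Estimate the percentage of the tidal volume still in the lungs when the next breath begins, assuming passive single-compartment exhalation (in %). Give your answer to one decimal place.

Vt = flow × Ti = 0.5333 L/s × 0.76 s × 1000 mL/L = 405.31 mL.
R = (PIP − Pplat)/V̇ = (12 − 10) / 0.5333 = 2.0/0.5333 = 3.75 cmH2O·s/L.
C = Vt/(Pplat − PEEP) = 405.31 / (10 − 5) = 405.31/5.0 = 81.062 mL/cmH2O.
τ = R × C = 3.75 × 0.08106 L/cmH2O = 0.304 s.
Fraction remaining at end-expiration = e^(−Te/τ) = e^(−0.72/0.304) = 0.09363 → 9.363%.

9.4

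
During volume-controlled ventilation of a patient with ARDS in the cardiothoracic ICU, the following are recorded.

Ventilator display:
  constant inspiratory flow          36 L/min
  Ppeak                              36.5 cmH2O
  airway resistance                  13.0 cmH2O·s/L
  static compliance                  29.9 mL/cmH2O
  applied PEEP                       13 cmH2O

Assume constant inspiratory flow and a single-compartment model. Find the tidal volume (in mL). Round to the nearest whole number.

469

Flow: 36 L/min ÷ 60 = 0.6 L/s.
Equation of motion (constant flow): PIP = Vt/C + R·V̇ + PEEP.
Vt/C = PIP − R·V̇ − PEEP = 36.5 − 7.8 − 13 = 15.7 cmH2O.
Vt = C × 15.7 = 29.9 × 15.7 = 469.43 mL.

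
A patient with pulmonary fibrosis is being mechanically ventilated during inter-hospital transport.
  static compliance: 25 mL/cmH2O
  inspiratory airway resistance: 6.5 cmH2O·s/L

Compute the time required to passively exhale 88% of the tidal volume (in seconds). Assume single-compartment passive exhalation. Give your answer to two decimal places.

0.34

τ = R × C = 6.5 × 25 mL/cmH2O = 6.5 × 0.025 L/cmH2O = 0.1625 s.
Exhaled fraction f = 1 − e^(−t/τ) → t = −τ·ln(1 − f) = −0.1625·ln(0.12) = 0.3445 s.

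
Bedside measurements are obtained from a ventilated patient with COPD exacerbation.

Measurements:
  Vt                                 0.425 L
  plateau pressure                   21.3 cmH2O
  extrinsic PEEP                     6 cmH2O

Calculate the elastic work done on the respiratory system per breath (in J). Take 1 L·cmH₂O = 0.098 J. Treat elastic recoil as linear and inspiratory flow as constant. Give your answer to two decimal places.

Elastic work ≈ ½ × (Pplat − PEEP) × Vt = 0.5 × (21.3 − 6) × 0.425 L = 0.5 × 15.3 × 0.425 = 3.251 L·cmH2O.
× 0.098 J/(L·cmH2O) → 0.3186 J.

0.32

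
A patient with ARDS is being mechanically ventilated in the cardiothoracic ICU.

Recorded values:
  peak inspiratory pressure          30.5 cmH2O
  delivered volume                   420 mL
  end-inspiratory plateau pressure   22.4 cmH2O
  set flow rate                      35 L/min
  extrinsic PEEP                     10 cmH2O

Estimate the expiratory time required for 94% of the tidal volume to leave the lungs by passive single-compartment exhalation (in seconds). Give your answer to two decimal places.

Flow: 35 L/min ÷ 60 = 0.5833 L/s.
R = (PIP − Pplat)/V̇ = (30.5 − 22.4) / 0.5833 = 8.1/0.5833 = 13.887 cmH2O·s/L.
C = Vt/(Pplat − PEEP) = 420.0 / (22.4 − 10) = 420.0/12.4 = 33.871 mL/cmH2O.
τ = R × C = 13.887 × 0.03387 L/cmH2O = 0.4704 s.
t = −τ·ln(1 − 0.94) = −0.4704·ln(0.06) = 1.323 s.

1.32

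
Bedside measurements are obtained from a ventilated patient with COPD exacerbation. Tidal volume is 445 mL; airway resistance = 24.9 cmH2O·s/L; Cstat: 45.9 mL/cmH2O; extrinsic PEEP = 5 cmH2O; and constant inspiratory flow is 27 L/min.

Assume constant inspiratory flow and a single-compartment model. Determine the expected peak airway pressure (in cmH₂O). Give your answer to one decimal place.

Flow: 27 L/min ÷ 60 = 0.45 L/s.
Equation of motion (constant flow): PIP = Vt/C + R·V̇ + PEEP.
PIP = 445/45.9 + 24.9×0.45 + 5 = 9.695 + 11.205 + 5 = 25.9 cmH2O.

25.9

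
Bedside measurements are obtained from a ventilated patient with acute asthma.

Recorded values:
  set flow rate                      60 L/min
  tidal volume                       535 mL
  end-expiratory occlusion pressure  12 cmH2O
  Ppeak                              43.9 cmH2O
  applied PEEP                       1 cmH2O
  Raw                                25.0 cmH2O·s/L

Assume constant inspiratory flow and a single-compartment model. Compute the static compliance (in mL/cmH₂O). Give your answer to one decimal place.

Flow: 60 L/min ÷ 60 = 1 L/s.
Total PEEP = 12 cmH2O (set 1 + intrinsic 11); this is the baseline alveolar pressure.
Equation of motion (constant flow): PIP = Vt/C + R·V̇ + PEEP.
Vt/C = PIP − R·V̇ − PEEP = 43.9 − 25.0×1 − 12 = 43.9 − 25.0 − 12 = 6.9 cmH2O.
C = Vt / 6.9 = 535 / 6.9 = 77.536 mL/cmH2O.

77.5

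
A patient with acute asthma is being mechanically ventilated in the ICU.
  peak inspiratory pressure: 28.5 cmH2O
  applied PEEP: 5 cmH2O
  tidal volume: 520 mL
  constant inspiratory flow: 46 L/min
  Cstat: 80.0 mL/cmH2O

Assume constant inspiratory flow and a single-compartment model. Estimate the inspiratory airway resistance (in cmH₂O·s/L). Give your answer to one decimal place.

22.2

Flow: 46 L/min ÷ 60 = 0.7667 L/s.
Equation of motion (constant flow): PIP = Vt/C + R·V̇ + PEEP.
R·V̇ = PIP − Vt/C − PEEP = 28.5 − 520/80.0 − 5 = 28.5 − 6.5 − 5 = 17.0 cmH2O.
R = 17.0 / 0.7667 = 22.173 cmH2O·s/L.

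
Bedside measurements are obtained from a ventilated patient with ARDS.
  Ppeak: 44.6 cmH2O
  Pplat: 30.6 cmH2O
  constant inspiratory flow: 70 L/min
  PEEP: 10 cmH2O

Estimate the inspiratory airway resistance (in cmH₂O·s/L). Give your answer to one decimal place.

Flow: 70 L/min ÷ 60 = 1.1667 L/s.
Raw = (PIP − Pplat) / flow = (44.6 − 30.6) / 1.1667 = 14.0 / 1.1667 = 12.0 cmH2O·s/L.

12.0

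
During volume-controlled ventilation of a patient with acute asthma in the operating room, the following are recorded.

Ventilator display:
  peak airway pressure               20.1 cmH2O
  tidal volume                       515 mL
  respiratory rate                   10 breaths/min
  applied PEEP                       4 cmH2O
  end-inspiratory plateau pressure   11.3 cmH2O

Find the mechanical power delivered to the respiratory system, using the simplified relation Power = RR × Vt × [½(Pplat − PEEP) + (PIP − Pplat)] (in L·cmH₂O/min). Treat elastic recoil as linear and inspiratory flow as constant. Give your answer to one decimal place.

Per-breath work = Vt × [½(Pplat−PEEP) + (PIP−Pplat)] = 0.515 × [0.5×7.3 + 8.8] = 0.515 × 12.45 = 6.412 L·cmH2O.
Power = 10 × 6.412 = 64.12 L·cmH2O/min.

64.1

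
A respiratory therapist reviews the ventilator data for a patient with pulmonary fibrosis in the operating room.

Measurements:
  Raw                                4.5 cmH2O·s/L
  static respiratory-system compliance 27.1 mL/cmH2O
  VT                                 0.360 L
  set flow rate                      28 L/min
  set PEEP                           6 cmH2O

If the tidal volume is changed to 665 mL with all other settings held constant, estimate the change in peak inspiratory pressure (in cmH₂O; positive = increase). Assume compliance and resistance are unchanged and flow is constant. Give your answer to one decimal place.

11.3

PIP = Vt/C + R·V̇ + PEEP (constant-flow equation of motion).
Only the elastic term changes: ΔPIP = ΔVt / C = (665 − 360) / 27.1 = 11.255 cmH2O.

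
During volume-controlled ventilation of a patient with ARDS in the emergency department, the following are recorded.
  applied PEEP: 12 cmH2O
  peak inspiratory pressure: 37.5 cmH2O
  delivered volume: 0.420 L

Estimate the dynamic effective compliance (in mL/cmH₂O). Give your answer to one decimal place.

16.5

Dynamic compliance = Vt / (PIP − PEEP) = 420 / (37.5 − 12) = 420 / 25.5 = 16.471 mL/cmH2O.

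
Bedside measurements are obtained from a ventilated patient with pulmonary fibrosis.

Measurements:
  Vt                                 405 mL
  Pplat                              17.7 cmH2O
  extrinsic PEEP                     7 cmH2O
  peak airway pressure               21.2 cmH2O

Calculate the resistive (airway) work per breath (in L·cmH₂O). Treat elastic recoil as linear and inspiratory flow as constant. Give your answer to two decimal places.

1.42

With constant inspiratory flow the resistive pressure is constant at PIP − Pplat = 21.2 − 17.7 = 3.5 cmH2O, so resistive work = 3.5 × 0.405 = 1.418 L·cmH2O.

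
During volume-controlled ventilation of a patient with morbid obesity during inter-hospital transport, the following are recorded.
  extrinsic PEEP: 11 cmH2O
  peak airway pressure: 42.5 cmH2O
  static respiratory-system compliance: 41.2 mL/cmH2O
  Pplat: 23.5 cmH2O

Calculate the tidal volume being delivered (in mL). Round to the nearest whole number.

515

Vt = Cstat × (Pplat − PEEP) = 41.2 × (23.5 − 11) = 41.2 × 12.5 = 515.0 mL.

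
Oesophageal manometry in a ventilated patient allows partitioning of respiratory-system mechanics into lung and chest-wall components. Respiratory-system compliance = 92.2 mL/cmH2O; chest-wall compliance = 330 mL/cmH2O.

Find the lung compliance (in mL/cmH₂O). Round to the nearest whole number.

128

1/CL = 1/Crs − 1/Ccw.
1/CL = 1/92.2 − 1/330 = 0.007816.
CL = 127.94 mL/cmH2O.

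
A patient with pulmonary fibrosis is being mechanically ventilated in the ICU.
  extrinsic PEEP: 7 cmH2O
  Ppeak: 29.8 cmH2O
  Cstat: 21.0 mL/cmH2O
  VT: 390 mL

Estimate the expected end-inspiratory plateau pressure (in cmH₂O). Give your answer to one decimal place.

Pplat = PEEP + Vt / Cstat = 7 + 390 / 21.0 = 7 + 18.571 = 25.571 cmH2O.

25.6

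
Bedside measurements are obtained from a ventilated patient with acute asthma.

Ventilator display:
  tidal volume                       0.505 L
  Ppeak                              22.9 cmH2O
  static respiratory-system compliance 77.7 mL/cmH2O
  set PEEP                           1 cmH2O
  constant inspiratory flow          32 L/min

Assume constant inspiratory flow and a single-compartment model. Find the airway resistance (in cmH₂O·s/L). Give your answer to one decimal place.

28.9

Flow: 32 L/min ÷ 60 = 0.5333 L/s.
Equation of motion (constant flow): PIP = Vt/C + R·V̇ + PEEP.
R·V̇ = PIP − Vt/C − PEEP = 22.9 − 505/77.7 − 1 = 22.9 − 6.499 − 1 = 15.401 cmH2O.
R = 15.401 / 0.5333 = 28.879 cmH2O·s/L.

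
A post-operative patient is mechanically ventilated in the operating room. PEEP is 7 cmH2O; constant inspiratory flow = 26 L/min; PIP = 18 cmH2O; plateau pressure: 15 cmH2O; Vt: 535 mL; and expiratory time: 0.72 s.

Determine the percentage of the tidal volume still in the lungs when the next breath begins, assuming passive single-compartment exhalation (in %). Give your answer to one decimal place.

21.1

Flow: 26 L/min ÷ 60 = 0.4333 L/s.
R = (PIP − Pplat)/V̇ = (18 − 15) / 0.4333 = 3.0/0.4333 = 6.924 cmH2O·s/L.
C = Vt/(Pplat − PEEP) = 535.0 / (15 − 7) = 535.0/8.0 = 66.875 mL/cmH2O.
τ = R × C = 6.924 × 0.06688 L/cmH2O = 0.4631 s.
Fraction remaining at end-expiration = e^(−Te/τ) = e^(−0.72/0.4631) = 0.2112 → 21.12%.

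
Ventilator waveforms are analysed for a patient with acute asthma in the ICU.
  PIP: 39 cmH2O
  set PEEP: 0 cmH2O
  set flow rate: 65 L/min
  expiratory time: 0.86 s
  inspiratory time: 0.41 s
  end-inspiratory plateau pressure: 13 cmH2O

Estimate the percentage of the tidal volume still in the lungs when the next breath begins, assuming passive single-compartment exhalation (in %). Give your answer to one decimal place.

Flow: 65 L/min ÷ 60 = 1.0833 L/s.
Vt = flow × Ti = 1.0833 L/s × 0.41 s × 1000 mL/L = 444.15 mL.
R = (PIP − Pplat)/V̇ = (39 − 13) / 1.0833 = 26.0/1.0833 = 24.001 cmH2O·s/L.
C = Vt/(Pplat − PEEP) = 444.15 / (13 − 0) = 444.15/13.0 = 34.165 mL/cmH2O.
τ = R × C = 24.001 × 0.03417 L/cmH2O = 0.8201 s.
Fraction remaining at end-expiration = e^(−Te/τ) = e^(−0.86/0.8201) = 0.3504 → 35.04%.

35.0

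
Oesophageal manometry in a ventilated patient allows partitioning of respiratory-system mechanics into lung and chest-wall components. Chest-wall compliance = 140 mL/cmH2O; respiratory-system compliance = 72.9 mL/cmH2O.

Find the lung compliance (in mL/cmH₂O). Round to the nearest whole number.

152

1/CL = 1/Crs − 1/Ccw.
1/CL = 1/72.9 − 1/140 = 0.006575.
CL = 152.09 mL/cmH2O.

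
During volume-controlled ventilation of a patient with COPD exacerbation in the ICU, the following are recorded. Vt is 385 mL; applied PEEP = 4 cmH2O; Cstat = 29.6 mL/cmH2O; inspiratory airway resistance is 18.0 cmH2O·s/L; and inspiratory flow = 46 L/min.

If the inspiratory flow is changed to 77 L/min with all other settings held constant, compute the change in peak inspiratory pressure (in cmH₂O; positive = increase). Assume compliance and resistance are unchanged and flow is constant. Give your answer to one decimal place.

9.3

Flow: 46 L/min ÷ 60 = 0.7667 L/s.
New flow: 77 L/min ÷ 60 = 1.2833 L/s.
PIP = Vt/C + R·V̇ + PEEP (constant-flow equation of motion).
Only the resistive term changes: ΔPIP = R × ΔV̇ = 18.0 × (1.2833 − 0.7667) = 18.0 × 0.5166 = 9.299 cmH2O.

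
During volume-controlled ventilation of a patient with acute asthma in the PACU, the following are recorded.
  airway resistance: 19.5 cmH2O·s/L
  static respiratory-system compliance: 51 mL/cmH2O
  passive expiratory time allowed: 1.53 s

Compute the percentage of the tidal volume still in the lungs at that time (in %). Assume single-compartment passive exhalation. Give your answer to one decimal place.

21.5

τ = R × C = 19.5 × 51 mL/cmH2O = 19.5 × 0.051 L/cmH2O = 0.9945 s.
Passive exhalation: V(t)/V₀ = e^(−t/τ) = e^(−1.53/0.9945) = 0.2147.
Fraction remaining = 0.2147 → 21.47%.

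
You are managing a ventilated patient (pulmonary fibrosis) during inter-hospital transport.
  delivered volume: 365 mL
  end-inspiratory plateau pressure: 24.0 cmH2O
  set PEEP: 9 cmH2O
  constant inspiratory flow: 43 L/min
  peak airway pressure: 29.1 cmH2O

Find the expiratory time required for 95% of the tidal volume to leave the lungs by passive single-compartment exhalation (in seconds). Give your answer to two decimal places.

Flow: 43 L/min ÷ 60 = 0.7167 L/s.
R = (PIP − Pplat)/V̇ = (29.1 − 24.0) / 0.7167 = 5.1/0.7167 = 7.116 cmH2O·s/L.
C = Vt/(Pplat − PEEP) = 365.0 / (24.0 − 9) = 365.0/15.0 = 24.333 mL/cmH2O.
τ = R × C = 7.116 × 0.02433 L/cmH2O = 0.1731 s.
t = −τ·ln(1 − 0.95) = −0.1731·ln(0.05) = 0.5186 s.

0.52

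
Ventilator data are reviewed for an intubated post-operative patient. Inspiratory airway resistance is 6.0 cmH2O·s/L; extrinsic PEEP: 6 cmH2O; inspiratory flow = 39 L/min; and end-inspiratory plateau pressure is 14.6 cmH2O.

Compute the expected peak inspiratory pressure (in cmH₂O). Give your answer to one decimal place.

18.5

Flow: 39 L/min ÷ 60 = 0.65 L/s.
PIP = Pplat + Raw × flow = 14.6 + 6.0 × 0.65 = 14.6 + 3.9 = 18.5 cmH2O.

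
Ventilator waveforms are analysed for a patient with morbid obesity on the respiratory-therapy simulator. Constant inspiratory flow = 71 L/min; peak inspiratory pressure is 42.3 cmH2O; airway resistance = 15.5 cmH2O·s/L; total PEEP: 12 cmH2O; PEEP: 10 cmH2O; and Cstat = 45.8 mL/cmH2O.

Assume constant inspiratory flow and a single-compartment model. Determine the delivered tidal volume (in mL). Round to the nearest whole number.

548

Flow: 71 L/min ÷ 60 = 1.1833 L/s.
Total PEEP = 12 cmH2O (set 10 + intrinsic 2); this is the baseline alveolar pressure.
Equation of motion (constant flow): PIP = Vt/C + R·V̇ + PEEP.
Vt/C = PIP − R·V̇ − PEEP = 42.3 − 18.341 − 12 = 11.959 cmH2O.
Vt = C × 11.959 = 45.8 × 11.959 = 547.72 mL.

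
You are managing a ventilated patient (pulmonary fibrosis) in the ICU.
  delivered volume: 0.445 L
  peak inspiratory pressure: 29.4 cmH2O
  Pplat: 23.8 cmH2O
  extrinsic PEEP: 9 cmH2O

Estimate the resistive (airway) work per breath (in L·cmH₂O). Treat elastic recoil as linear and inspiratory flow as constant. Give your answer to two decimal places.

With constant inspiratory flow the resistive pressure is constant at PIP − Pplat = 29.4 − 23.8 = 5.6 cmH2O, so resistive work = 5.6 × 0.445 = 2.492 L·cmH2O.

2.49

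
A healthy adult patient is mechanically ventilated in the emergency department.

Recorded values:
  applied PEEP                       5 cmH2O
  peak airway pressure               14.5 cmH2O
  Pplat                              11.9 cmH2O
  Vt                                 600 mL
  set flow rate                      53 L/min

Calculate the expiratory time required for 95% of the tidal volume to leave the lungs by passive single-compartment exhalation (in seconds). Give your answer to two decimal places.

Flow: 53 L/min ÷ 60 = 0.8833 L/s.
R = (PIP − Pplat)/V̇ = (14.5 − 11.9) / 0.8833 = 2.6/0.8833 = 2.944 cmH2O·s/L.
C = Vt/(Pplat − PEEP) = 600.0 / (11.9 − 5) = 600.0/6.9 = 86.957 mL/cmH2O.
τ = R × C = 2.944 × 0.08696 L/cmH2O = 0.256 s.
t = −τ·ln(1 − 0.95) = −0.256·ln(0.05) = 0.7669 s.

0.77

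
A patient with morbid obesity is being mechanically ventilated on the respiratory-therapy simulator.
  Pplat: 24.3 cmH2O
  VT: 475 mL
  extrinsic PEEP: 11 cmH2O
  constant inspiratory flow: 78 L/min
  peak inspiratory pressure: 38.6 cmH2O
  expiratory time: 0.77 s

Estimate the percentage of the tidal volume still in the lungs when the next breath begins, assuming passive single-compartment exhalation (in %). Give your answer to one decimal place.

14.1

Flow: 78 L/min ÷ 60 = 1.3 L/s.
R = (PIP − Pplat)/V̇ = (38.6 − 24.3) / 1.3 = 14.3/1.3 = 11.0 cmH2O·s/L.
C = Vt/(Pplat − PEEP) = 475.0 / (24.3 − 11) = 475.0/13.3 = 35.714 mL/cmH2O.
τ = R × C = 11.0 × 0.03571 L/cmH2O = 0.3928 s.
Fraction remaining at end-expiration = e^(−Te/τ) = e^(−0.77/0.3928) = 0.1408 → 14.08%.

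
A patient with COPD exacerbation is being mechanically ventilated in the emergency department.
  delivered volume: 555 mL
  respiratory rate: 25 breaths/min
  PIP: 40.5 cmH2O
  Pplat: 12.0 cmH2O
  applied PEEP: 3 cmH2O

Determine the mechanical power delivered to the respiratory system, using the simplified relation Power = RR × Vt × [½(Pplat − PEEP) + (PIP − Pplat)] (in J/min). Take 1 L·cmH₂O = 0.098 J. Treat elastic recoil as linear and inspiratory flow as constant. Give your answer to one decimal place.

44.9

Per-breath work = Vt × [½(Pplat−PEEP) + (PIP−Pplat)] = 0.555 × [0.5×9.0 + 28.5] = 0.555 × 33.0 = 18.315 L·cmH2O.
Power = 25 × 18.315 = 457.88 L·cmH2O/min.
× 0.098 J/(L·cmH2O) → 44.872 J/min.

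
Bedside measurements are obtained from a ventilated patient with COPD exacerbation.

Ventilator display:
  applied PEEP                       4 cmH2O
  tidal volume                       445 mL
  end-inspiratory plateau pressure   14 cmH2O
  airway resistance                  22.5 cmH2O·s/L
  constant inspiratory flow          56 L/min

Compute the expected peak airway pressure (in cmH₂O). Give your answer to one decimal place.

35.0

Flow: 56 L/min ÷ 60 = 0.9333 L/s.
PIP = Pplat + Raw × flow = 14 + 22.5 × 0.9333 = 14 + 20.999 = 34.999 cmH2O.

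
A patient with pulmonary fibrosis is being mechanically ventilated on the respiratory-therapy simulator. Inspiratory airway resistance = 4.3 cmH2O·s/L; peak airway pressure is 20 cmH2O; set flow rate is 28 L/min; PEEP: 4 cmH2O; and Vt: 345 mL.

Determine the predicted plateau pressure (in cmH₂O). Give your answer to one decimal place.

Flow: 28 L/min ÷ 60 = 0.4667 L/s.
Pplat = PIP − Raw × flow = 20 − 4.3 × 0.4667 = 20 − 2.007 = 17.993 cmH2O.

18.0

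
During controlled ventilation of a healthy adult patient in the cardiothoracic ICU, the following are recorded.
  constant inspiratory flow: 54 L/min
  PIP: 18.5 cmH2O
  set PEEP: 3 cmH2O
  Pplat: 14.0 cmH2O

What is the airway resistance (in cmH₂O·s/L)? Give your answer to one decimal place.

Flow: 54 L/min ÷ 60 = 0.9 L/s.
Raw = (PIP − Pplat) / flow = (18.5 − 14.0) / 0.9 = 4.5 / 0.9 = 5.0 cmH2O·s/L.

5.0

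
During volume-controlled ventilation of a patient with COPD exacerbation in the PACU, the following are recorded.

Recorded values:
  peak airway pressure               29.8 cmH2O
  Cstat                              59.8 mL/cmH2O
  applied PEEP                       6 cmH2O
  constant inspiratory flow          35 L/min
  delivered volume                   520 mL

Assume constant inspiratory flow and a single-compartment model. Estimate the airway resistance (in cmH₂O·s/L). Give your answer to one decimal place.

25.9

Flow: 35 L/min ÷ 60 = 0.5833 L/s.
Equation of motion (constant flow): PIP = Vt/C + R·V̇ + PEEP.
R·V̇ = PIP − Vt/C − PEEP = 29.8 − 520/59.8 − 6 = 29.8 − 8.696 − 6 = 15.104 cmH2O.
R = 15.104 / 0.5833 = 25.894 cmH2O·s/L.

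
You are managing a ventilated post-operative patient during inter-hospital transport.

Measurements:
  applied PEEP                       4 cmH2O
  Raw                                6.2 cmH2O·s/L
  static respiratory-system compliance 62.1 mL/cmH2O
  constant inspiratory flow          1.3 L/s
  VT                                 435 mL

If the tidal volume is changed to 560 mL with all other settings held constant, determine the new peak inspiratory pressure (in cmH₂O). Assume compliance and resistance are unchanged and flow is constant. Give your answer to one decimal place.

PIP = Vt/C + R·V̇ + PEEP (constant-flow equation of motion).
Only the elastic term changes: ΔPIP = ΔVt / C = (560 − 435) / 62.1 = 2.013 cmH2O.
Original PIP = 435/62.1 + 6.2×1.3 + 4 = 19.065 cmH2O; new PIP = 19.065 + (2.013) = 21.078 cmH2O.

21.1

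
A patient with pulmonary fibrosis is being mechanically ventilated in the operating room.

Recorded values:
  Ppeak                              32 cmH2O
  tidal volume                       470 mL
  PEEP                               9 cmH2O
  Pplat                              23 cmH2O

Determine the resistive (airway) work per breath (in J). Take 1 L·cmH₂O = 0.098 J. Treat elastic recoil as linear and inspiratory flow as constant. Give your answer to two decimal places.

0.41

With constant inspiratory flow the resistive pressure is constant at PIP − Pplat = 32 − 23 = 9.0 cmH2O, so resistive work = 9.0 × 0.470 = 4.23 L·cmH2O.
× 0.098 J/(L·cmH2O) → 0.4145 J.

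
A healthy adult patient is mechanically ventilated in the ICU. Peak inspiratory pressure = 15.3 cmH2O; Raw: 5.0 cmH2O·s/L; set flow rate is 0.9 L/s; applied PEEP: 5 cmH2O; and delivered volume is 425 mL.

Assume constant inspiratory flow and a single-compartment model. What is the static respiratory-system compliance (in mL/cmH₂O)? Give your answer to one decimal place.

73.3

Equation of motion (constant flow): PIP = Vt/C + R·V̇ + PEEP.
Vt/C = PIP − R·V̇ − PEEP = 15.3 − 5.0×0.9 − 5 = 15.3 − 4.5 − 5 = 5.8 cmH2O.
C = Vt / 5.8 = 425 / 5.8 = 73.276 mL/cmH2O.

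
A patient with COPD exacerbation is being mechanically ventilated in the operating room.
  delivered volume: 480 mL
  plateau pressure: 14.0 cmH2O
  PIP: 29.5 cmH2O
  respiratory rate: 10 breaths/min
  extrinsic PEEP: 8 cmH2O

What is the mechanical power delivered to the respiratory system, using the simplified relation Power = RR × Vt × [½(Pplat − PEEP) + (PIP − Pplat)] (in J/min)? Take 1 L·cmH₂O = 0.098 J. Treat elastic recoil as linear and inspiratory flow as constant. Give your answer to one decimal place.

Per-breath work = Vt × [½(Pplat−PEEP) + (PIP−Pplat)] = 0.480 × [0.5×6.0 + 15.5] = 0.480 × 18.5 = 8.88 L·cmH2O.
Power = 10 × 8.88 = 88.8 L·cmH2O/min.
× 0.098 J/(L·cmH2O) → 8.702 J/min.

8.7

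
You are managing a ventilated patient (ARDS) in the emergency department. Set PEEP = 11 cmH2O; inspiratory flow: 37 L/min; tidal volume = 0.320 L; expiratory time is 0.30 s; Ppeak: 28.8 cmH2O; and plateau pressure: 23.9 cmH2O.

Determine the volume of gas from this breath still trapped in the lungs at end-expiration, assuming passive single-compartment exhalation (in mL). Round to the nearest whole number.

70

Flow: 37 L/min ÷ 60 = 0.6167 L/s.
R = (PIP − Pplat)/V̇ = (28.8 − 23.9) / 0.6167 = 4.9/0.6167 = 7.946 cmH2O·s/L.
C = Vt/(Pplat − PEEP) = 320.0 / (23.9 − 11) = 320.0/12.9 = 24.806 mL/cmH2O.
τ = R × C = 7.946 × 0.02481 L/cmH2O = 0.1971 s.
Fraction remaining = e^(−Te/τ) = e^(−0.30/0.1971) = 0.2183.
Trapped volume = 320.0 × 0.2183 = 69.856 mL.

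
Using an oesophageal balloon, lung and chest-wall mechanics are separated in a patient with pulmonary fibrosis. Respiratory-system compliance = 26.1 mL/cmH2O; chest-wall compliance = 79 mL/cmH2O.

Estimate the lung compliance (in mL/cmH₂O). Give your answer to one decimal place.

1/CL = 1/Crs − 1/Ccw.
1/CL = 1/26.1 − 1/79 = 0.02566.
CL = 38.971 mL/cmH2O.

39.0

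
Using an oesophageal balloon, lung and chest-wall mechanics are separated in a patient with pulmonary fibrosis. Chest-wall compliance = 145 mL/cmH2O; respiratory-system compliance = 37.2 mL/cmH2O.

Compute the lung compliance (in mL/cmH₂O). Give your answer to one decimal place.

50.0

1/CL = 1/Crs − 1/Ccw.
1/CL = 1/37.2 − 1/145 = 0.01999.
CL = 50.025 mL/cmH2O.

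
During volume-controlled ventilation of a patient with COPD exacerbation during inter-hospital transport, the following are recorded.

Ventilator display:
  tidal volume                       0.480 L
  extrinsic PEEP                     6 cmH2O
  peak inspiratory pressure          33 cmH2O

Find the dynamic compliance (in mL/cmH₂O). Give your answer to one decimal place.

Dynamic compliance = Vt / (PIP − PEEP) = 480 / (33 − 6) = 480 / 27.0 = 17.778 mL/cmH2O.

17.8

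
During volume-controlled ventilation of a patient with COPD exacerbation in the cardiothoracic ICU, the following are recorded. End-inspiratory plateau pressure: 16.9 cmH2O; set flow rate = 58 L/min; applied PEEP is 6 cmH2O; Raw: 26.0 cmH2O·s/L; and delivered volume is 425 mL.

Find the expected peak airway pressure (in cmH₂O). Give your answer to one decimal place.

42.0

Flow: 58 L/min ÷ 60 = 0.9667 L/s.
PIP = Pplat + Raw × flow = 16.9 + 26.0 × 0.9667 = 16.9 + 25.134 = 42.034 cmH2O.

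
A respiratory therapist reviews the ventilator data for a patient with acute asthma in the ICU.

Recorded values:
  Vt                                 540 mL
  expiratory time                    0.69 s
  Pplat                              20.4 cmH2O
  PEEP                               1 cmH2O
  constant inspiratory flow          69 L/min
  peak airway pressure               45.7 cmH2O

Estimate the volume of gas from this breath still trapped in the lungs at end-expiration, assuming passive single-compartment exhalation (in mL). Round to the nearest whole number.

175

Flow: 69 L/min ÷ 60 = 1.15 L/s.
R = (PIP − Pplat)/V̇ = (45.7 − 20.4) / 1.15 = 25.3/1.15 = 22.0 cmH2O·s/L.
C = Vt/(Pplat − PEEP) = 540.0 / (20.4 − 1) = 540.0/19.4 = 27.835 mL/cmH2O.
τ = R × C = 22.0 × 0.02784 L/cmH2O = 0.6125 s.
Fraction remaining = e^(−Te/τ) = e^(−0.69/0.6125) = 0.3242.
Trapped volume = 540.0 × 0.3242 = 175.07 mL.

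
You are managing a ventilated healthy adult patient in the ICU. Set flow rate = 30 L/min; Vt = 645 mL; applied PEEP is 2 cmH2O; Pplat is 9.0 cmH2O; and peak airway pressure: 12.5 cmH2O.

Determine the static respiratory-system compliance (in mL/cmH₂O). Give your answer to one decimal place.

Cstat = Vt / (Pplat − PEEP) = 645 / (9.0 − 2) = 645 / 7.0 = 92.143 mL/cmH2O.

92.1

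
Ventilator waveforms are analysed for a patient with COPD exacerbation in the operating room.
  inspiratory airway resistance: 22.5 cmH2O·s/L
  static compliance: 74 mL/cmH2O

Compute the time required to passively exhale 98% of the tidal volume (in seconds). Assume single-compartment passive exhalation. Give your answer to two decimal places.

6.51

τ = R × C = 22.5 × 74 mL/cmH2O = 22.5 × 0.074 L/cmH2O = 1.665 s.
Exhaled fraction f = 1 − e^(−t/τ) → t = −τ·ln(1 − f) = −1.665·ln(0.02) = 6.514 s.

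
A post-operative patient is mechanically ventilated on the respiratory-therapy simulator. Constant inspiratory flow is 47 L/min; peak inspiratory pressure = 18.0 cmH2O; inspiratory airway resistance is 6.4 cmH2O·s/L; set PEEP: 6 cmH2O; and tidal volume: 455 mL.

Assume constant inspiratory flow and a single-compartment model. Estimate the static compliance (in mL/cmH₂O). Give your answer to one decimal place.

Flow: 47 L/min ÷ 60 = 0.7833 L/s.
Equation of motion (constant flow): PIP = Vt/C + R·V̇ + PEEP.
Vt/C = PIP − R·V̇ − PEEP = 18.0 − 6.4×0.7833 − 6 = 18.0 − 5.013 − 6 = 6.987 cmH2O.
C = Vt / 6.987 = 455 / 6.987 = 65.121 mL/cmH2O.

65.1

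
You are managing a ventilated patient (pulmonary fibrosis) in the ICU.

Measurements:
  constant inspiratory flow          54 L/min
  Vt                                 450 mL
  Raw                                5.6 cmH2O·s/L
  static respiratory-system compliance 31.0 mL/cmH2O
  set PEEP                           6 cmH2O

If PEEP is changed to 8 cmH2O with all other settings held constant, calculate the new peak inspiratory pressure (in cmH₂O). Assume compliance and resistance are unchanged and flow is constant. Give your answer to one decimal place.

Flow: 54 L/min ÷ 60 = 0.9 L/s.
PIP = Vt/C + R·V̇ + PEEP (constant-flow equation of motion).
Only the baseline term changes: ΔPIP = ΔPEEP = 8 − 6 = 2.0 cmH2O.
Original PIP = 450/31.0 + 5.6×0.9 + 6 = 25.556 cmH2O; new PIP = 25.556 + (2.0) = 27.556 cmH2O.

27.6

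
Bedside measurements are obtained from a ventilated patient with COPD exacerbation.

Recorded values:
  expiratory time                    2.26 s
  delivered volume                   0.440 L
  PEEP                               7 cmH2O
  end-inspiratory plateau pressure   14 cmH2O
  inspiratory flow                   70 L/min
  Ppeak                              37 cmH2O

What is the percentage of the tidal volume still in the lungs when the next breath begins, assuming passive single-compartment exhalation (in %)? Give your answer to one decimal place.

16.1

Flow: 70 L/min ÷ 60 = 1.1667 L/s.
R = (PIP − Pplat)/V̇ = (37 − 14) / 1.1667 = 23.0/1.1667 = 19.714 cmH2O·s/L.
C = Vt/(Pplat − PEEP) = 440.0 / (14 − 7) = 440.0/7.0 = 62.857 mL/cmH2O.
τ = R × C = 19.714 × 0.06286 L/cmH2O = 1.239 s.
Fraction remaining at end-expiration = e^(−Te/τ) = e^(−2.26/1.239) = 0.1614 → 16.14%.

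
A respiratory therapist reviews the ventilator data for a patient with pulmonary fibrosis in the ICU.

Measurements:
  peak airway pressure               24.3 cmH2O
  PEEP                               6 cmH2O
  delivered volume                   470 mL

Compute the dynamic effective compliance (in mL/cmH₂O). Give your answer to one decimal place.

Dynamic compliance = Vt / (PIP − PEEP) = 470 / (24.3 − 6) = 470 / 18.3 = 25.683 mL/cmH2O.

25.7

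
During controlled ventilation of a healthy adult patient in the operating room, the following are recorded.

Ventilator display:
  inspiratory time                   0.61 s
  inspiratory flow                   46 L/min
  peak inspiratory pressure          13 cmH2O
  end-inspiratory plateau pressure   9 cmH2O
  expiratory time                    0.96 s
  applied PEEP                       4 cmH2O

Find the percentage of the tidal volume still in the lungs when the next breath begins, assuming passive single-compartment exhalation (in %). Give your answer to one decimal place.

14.0

Flow: 46 L/min ÷ 60 = 0.7667 L/s.
Vt = flow × Ti = 0.7667 L/s × 0.61 s × 1000 mL/L = 467.69 mL.
R = (PIP − Pplat)/V̇ = (13 − 9) / 0.7667 = 4.0/0.7667 = 5.217 cmH2O·s/L.
C = Vt/(Pplat − PEEP) = 467.69 / (9 − 4) = 467.69/5.0 = 93.538 mL/cmH2O.
τ = R × C = 5.217 × 0.09354 L/cmH2O = 0.488 s.
Fraction remaining at end-expiration = e^(−Te/τ) = e^(−0.96/0.488) = 0.1398 → 13.98%.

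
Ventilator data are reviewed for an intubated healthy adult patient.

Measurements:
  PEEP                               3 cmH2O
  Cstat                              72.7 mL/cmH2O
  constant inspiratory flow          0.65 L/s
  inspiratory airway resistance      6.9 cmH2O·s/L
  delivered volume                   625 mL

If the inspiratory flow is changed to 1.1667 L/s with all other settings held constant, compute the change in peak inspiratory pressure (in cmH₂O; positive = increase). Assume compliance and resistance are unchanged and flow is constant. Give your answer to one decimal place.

PIP = Vt/C + R·V̇ + PEEP (constant-flow equation of motion).
Only the resistive term changes: ΔPIP = R × ΔV̇ = 6.9 × (1.1667 − 0.65) = 6.9 × 0.5167 = 3.565 cmH2O.

3.6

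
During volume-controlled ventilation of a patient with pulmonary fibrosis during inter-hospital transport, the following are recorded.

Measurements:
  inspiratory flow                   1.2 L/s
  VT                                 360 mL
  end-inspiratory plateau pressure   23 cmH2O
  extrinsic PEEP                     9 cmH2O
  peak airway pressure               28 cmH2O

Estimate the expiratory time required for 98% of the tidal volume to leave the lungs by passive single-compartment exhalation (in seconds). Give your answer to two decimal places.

0.42

R = (PIP − Pplat)/V̇ = (28 − 23) / 1.2 = 5.0/1.2 = 4.167 cmH2O·s/L.
C = Vt/(Pplat − PEEP) = 360.0 / (23 − 9) = 360.0/14.0 = 25.714 mL/cmH2O.
τ = R × C = 4.167 × 0.02571 L/cmH2O = 0.1071 s.
t = −τ·ln(1 − 0.98) = −0.1071·ln(0.02) = 0.419 s.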